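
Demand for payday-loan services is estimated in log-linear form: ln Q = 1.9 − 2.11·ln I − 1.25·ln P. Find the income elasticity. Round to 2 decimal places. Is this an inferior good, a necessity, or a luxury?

-2.11 (inferior good)

In a log-linear demand, the coefficient on ln I is the income elasticity.
So η = -2.11.
η < 0 ⇒ inferior good.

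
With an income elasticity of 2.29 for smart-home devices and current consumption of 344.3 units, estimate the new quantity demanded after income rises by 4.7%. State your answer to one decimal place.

381.4

%ΔQ ≈ η × %ΔI = 2.29 × 4.7% = 10.763%.
New Q ≈ 344.3 × (1 + 0.10763) = 381.4.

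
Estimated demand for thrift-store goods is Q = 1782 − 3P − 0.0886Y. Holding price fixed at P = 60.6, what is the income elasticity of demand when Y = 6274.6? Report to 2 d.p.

At P = 60.6, Y = 6274.6: Q = 1044.270.
Holding P constant, ∂Q/∂Y = −0.0886.
η_Y = (∂Q/∂Y)·(Y/Q) = -0.0886 × (6274.6/1044.270) = -0.53.

-0.53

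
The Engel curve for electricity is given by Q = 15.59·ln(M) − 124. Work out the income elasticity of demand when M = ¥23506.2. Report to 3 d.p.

0.474

At M = 23506.2: Q = 32.914.
dQ/dM = 15.59/M = 0.000663229 at this income.
η = (dQ/dM)·(M/Q) = 0.000663229 × (23506.2/32.914) = 0.474.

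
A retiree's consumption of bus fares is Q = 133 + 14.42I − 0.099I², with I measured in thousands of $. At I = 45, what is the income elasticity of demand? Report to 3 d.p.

At I = 45: Q = 581.4250.
dQ/dI = 14.42 − 0.198I = 5.51000.
η = (dQ/dI)·(I/Q) = 5.51000 × (45/581.4250) = 0.426.

0.426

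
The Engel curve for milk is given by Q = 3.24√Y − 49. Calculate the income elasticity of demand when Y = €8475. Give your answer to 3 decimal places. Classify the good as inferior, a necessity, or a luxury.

At Y = 8475: Q = 249.274.
dQ/dY = 3.24/(2√Y) = 0.0175973 at this income.
η = (dQ/dY)·(Y/Q) = 0.0175973 × (8475/249.274) = 0.598.
Since 0 < η < 1, the good is a necessity.

0.598 (necessity)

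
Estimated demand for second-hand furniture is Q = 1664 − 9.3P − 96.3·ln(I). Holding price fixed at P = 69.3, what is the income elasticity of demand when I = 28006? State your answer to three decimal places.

At P = 69.3, I = 28006: Q = 33.381.
Holding P constant, ∂Q/∂I = -96.3/I = -0.00343855.
η_I = (∂Q/∂I)·(I/Q) = -0.00343855 × (28006/33.381) = -2.885.

-2.885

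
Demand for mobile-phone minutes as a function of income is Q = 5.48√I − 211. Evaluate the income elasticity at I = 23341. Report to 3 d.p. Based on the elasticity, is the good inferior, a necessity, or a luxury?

0.668 (necessity)

At I = 23341: Q = 626.221.
dQ/dI = 5.48/(2√I) = 0.0179346 at this income.
η = (dQ/dI)·(I/Q) = 0.0179346 × (23341/626.221) = 0.668.
Since 0 < η < 1, the good is a necessity.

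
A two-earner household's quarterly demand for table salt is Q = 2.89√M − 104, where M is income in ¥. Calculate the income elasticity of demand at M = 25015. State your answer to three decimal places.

At M = 25015: Q = 353.086.
dQ/dM = 2.89/(2√M) = 0.00913624 at this income.
η = (dQ/dM)·(M/Q) = 0.00913624 × (25015/353.086) = 0.647.

0.647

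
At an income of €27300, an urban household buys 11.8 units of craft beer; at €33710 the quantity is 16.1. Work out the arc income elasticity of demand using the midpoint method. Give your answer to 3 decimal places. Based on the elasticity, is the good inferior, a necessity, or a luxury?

ΔQ = 16.1 − 11.8 = 4.3; midpoint Q̄ = (11.8 + 16.1)/2 = 13.95.
ΔI = 33710 − 27300 = 6410; midpoint Ī = (27300 + 33710)/2 = 30505.
η = (ΔQ/Q̄) ÷ (ΔI/Ī) = (4.3/13.95) ÷ (6410/30505) = 1.467.
η > 1 ⇒ luxury.

1.467 (luxury)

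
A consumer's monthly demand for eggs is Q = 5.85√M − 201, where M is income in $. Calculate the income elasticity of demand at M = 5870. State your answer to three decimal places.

At M = 5870: Q = 247.203.
dQ/dM = 5.85/(2√M) = 0.0381774 at this income.
η = (dQ/dM)·(M/Q) = 0.0381774 × (5870/247.203) = 0.907.

0.907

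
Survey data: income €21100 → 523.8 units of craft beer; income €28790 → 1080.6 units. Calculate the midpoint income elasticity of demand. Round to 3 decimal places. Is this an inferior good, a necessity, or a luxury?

2.252 (luxury)

ΔQ = 1080.6 − 523.8 = 556.8; midpoint Q̄ = (523.8 + 1080.6)/2 = 802.2.
ΔI = 28790 − 21100 = 7690; midpoint Ī = (21100 + 28790)/2 = 24945.
η = (ΔQ/Q̄) ÷ (ΔI/Ī) = (556.8/802.2) ÷ (7690/24945) = 2.252.
η > 1 ⇒ luxury.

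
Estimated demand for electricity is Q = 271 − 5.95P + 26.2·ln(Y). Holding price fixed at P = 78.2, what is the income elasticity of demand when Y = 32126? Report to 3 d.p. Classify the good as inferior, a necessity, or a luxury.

0.338 (necessity)

At P = 78.2, Y = 32126: Q = 77.598.
Holding P constant, ∂Q/∂Y = 26.2/Y = 0.000815539.
η_Y = (∂Q/∂Y)·(Y/Q) = 0.000815539 × (32126/77.598) = 0.338.
Since 0 < η < 1, this is a necessity.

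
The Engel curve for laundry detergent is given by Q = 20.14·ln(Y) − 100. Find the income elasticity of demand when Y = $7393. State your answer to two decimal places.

0.25

At Y = 7393: Q = 79.413.
dQ/dY = 20.14/Y = 0.0027242 at this income.
η = (dQ/dY)·(Y/Q) = 0.0027242 × (7393/79.413) = 0.25.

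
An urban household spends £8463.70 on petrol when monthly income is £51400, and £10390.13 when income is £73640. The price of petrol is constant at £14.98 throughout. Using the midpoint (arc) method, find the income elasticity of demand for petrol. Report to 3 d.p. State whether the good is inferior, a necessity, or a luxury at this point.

0.574 (necessity)

With a constant price, Q₁ = 8463.70/14.98 = 565.000 and Q₂ = 10390.13/14.98 = 693.600 (equivalently, work directly with expenditure since P cancels).
Midpoint %ΔQ = (10390.13 − 8463.70)/9426.92 = 0.20435; midpoint %ΔI = (73640 − 51400)/62520 = 0.35573.
η = 0.20435 / 0.35573 = 0.574.
0 < η < 1 ⇒ necessity.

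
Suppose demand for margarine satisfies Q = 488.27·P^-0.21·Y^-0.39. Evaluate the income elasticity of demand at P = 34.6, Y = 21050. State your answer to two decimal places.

For a multiplicative demand Q = A·P^α·Y^β, the income elasticity is β everywhere.
Here β = -0.39, so η = -0.39.

-0.39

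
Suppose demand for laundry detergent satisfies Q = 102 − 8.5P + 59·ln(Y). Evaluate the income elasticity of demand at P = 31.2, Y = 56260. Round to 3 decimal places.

At P = 31.2, Y = 56260: Q = 482.127.
Holding P constant, ∂Q/∂Y = 59/Y = 0.0010487.
η_Y = (∂Q/∂Y)·(Y/Q) = 0.0010487 × (56260/482.127) = 0.122.

0.122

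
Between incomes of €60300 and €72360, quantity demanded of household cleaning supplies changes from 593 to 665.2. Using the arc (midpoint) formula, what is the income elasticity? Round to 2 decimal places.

0.63

ΔQ = 665.2 − 593 = 72.2; midpoint Q̄ = (593 + 665.2)/2 = 629.1.
ΔI = 72360 − 60300 = 12060; midpoint Ī = (60300 + 72360)/2 = 66330.
η = (ΔQ/Q̄) ÷ (ΔI/Ī) = (72.2/629.1) ÷ (12060/66330) = 0.63.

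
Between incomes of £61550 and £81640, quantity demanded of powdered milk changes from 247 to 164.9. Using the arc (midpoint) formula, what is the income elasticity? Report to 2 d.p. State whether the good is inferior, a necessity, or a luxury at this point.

ΔQ = 164.9 − 247 = -82.1; midpoint Q̄ = (247 + 164.9)/2 = 205.95.
ΔI = 81640 − 61550 = 20090; midpoint Ī = (61550 + 81640)/2 = 71595.
η = (ΔQ/Q̄) ÷ (ΔI/Ī) = (-82.1/205.95) ÷ (20090/71595) = -1.42.
η < 0 ⇒ inferior good.

-1.42 (inferior good)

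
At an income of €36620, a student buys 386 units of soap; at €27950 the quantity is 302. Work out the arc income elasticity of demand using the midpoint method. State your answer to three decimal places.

0.909

ΔQ = 302 − 386 = -84; midpoint Q̄ = (386 + 302)/2 = 344.
ΔI = 27950 − 36620 = -8670; midpoint Ī = (36620 + 27950)/2 = 32285.
η = (ΔQ/Q̄) ÷ (ΔI/Ī) = (-84/344) ÷ (-8670/32285) = 0.909.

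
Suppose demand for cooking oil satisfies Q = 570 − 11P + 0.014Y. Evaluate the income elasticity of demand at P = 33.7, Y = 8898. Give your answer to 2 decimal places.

0.38

At P = 33.7, Y = 8898: Q = 323.872.
Holding P constant, ∂Q/∂Y = 0.014.
η_Y = (∂Q/∂Y)·(Y/Q) = 0.014 × (8898/323.872) = 0.38.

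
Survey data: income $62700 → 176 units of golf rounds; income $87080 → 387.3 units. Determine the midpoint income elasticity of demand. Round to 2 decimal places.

2.30

ΔQ = 387.3 − 176 = 211.3; midpoint Q̄ = (176 + 387.3)/2 = 281.65.
ΔI = 87080 − 62700 = 24380; midpoint Ī = (62700 + 87080)/2 = 74890.
η = (ΔQ/Q̄) ÷ (ΔI/Ī) = (211.3/281.65) ÷ (24380/74890) = 2.30.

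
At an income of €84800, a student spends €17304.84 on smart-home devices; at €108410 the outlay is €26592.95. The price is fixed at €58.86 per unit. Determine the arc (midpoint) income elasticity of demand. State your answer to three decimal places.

1.731

With a constant price, Q₁ = 17304.84/58.86 = 294.000 and Q₂ = 26592.95/58.86 = 451.800 (equivalently, work directly with expenditure since P cancels).
Midpoint %ΔQ = (26592.95 − 17304.84)/21948.90 = 0.42317; midpoint %ΔI = (108410 − 84800)/96605 = 0.24440.
η = 0.42317 / 0.24440 = 1.731.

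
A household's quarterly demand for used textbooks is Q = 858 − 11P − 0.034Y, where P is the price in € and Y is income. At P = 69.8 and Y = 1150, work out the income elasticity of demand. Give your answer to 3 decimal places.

-0.765

At P = 69.8, Y = 1150: Q = 51.100.
Holding P constant, ∂Q/∂Y = −0.034.
η_Y = (∂Q/∂Y)·(Y/Q) = -0.034 × (1150/51.100) = -0.765.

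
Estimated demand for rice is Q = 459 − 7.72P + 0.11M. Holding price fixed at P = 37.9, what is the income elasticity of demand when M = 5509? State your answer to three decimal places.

0.785

At P = 37.9, M = 5509: Q = 772.402.
Holding P constant, ∂Q/∂M = 0.11.
η_M = (∂Q/∂M)·(M/Q) = 0.11 × (5509/772.402) = 0.785.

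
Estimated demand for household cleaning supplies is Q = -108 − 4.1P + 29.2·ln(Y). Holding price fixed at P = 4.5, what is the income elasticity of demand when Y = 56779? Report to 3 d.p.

At P = 4.5, Y = 56779: Q = 193.200.
Holding P constant, ∂Q/∂Y = 29.2/Y = 0.000514275.
η_Y = (∂Q/∂Y)·(Y/Q) = 0.000514275 × (56779/193.200) = 0.151.

0.151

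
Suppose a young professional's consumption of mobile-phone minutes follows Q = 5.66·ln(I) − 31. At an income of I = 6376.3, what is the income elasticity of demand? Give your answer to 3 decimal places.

At I = 6376.3: Q = 18.584.
dQ/dI = 5.66/I = 0.000887662 at this income.
η = (dQ/dI)·(I/Q) = 0.000887662 × (6376.3/18.584) = 0.305.

0.305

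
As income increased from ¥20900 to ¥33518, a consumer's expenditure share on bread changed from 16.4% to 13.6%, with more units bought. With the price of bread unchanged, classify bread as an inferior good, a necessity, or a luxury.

Quantity rises but the budget share falls as income rises, so 0 < η < 1.

necessity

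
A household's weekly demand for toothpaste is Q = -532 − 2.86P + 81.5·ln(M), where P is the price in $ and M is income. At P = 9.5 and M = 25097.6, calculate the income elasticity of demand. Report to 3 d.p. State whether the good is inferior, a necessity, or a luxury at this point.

At P = 9.5, M = 25097.6: Q = 266.468.
Holding P constant, ∂Q/∂M = 81.5/M = 0.00324732.
η_M = (∂Q/∂M)·(M/Q) = 0.00324732 × (25097.6/266.468) = 0.306.
Since 0 < η < 1, this is a necessity.

0.306 (necessity)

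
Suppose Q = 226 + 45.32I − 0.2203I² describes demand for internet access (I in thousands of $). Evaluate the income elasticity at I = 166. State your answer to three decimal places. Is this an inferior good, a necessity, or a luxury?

At I = 166: Q = 1678.5332.
dQ/dI = 45.32 − 0.4406I = -27.81960.
η = (dQ/dI)·(I/Q) = -27.81960 × (166/1678.5332) = -2.751.
η < 0 ⇒ inferior good.

-2.751 (inferior good)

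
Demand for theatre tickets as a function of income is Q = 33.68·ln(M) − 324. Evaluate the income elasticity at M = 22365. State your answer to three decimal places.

2.530

At M = 22365: Q = 13.314.
dQ/dM = 33.68/M = 0.00150592 at this income.
η = (dQ/dM)·(M/Q) = 0.00150592 × (22365/13.314) = 2.530.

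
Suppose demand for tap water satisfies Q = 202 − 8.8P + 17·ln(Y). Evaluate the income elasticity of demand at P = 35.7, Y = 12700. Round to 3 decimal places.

0.351

At P = 35.7, Y = 12700: Q = 48.479.
Holding P constant, ∂Q/∂Y = 17/Y = 0.00133858.
η_Y = (∂Q/∂Y)·(Y/Q) = 0.00133858 × (12700/48.479) = 0.351.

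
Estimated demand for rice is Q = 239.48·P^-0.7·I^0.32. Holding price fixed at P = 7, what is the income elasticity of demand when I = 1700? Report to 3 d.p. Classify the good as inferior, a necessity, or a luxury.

0.320 (necessity)

For a multiplicative demand Q = A·P^α·I^β, the income elasticity is β everywhere.
Here β = 0.32, so η = 0.320.
Since 0 < η < 1, this is a necessity.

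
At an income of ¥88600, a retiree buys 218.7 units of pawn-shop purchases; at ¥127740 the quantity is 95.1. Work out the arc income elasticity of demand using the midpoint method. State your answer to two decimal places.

-2.18

ΔQ = 95.1 − 218.7 = -123.6; midpoint Q̄ = (218.7 + 95.1)/2 = 156.9.
ΔI = 127740 − 88600 = 39140; midpoint Ī = (88600 + 127740)/2 = 108170.
η = (ΔQ/Q̄) ÷ (ΔI/Ī) = (-123.6/156.9) ÷ (39140/108170) = -2.18.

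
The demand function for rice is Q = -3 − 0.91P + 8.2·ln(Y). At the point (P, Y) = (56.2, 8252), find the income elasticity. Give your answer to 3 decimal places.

0.414

At P = 56.2, Y = 8252: Q = 19.807.
Holding P constant, ∂Q/∂Y = 8.2/Y = 0.000993698.
η_Y = (∂Q/∂Y)·(Y/Q) = 0.000993698 × (8252/19.807) = 0.414.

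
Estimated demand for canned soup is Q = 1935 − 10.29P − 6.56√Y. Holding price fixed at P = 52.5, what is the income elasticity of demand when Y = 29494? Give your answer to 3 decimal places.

-2.101

At P = 52.5, Y = 29494: Q = 268.173.
Holding P constant, ∂Q/∂Y = -6.56/(2√Y) = -0.0190988.
η_Y = (∂Q/∂Y)·(Y/Q) = -0.0190988 × (29494/268.173) = -2.101.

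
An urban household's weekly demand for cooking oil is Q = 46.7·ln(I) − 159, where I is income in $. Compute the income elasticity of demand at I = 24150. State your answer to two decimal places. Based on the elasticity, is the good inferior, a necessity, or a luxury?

0.15 (necessity)

At I = 24150: Q = 312.298.
dQ/dI = 46.7/I = 0.00193375 at this income.
η = (dQ/dI)·(I/Q) = 0.00193375 × (24150/312.298) = 0.15.
Since 0 < η < 1, the good is a necessity.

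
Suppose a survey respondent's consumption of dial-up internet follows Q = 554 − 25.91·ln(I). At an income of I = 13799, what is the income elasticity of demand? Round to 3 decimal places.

At I = 13799: Q = 307.017.
dQ/dI = -25.91/I = -0.00187767 at this income.
η = (dQ/dI)·(I/Q) = -0.00187767 × (13799/307.017) = -0.084.

-0.084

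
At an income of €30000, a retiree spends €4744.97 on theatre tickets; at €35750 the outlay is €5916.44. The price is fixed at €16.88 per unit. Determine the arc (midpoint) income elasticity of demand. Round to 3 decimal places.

1.256

With a constant price, Q₁ = 4744.97/16.88 = 281.100 and Q₂ = 5916.44/16.88 = 350.500 (equivalently, work directly with expenditure since P cancels).
Midpoint %ΔQ = (5916.44 − 4744.97)/5330.71 = 0.21976; midpoint %ΔI = (35750 − 30000)/32875 = 0.17490.
η = 0.21976 / 0.17490 = 1.256.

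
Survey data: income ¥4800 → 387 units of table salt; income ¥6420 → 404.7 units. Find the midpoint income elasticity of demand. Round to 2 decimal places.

ΔQ = 404.7 − 387 = 17.7; midpoint Q̄ = (387 + 404.7)/2 = 395.85.
ΔI = 6420 − 4800 = 1620; midpoint Ī = (4800 + 6420)/2 = 5610.
η = (ΔQ/Q̄) ÷ (ΔI/Ī) = (17.7/395.85) ÷ (1620/5610) = 0.15.

0.15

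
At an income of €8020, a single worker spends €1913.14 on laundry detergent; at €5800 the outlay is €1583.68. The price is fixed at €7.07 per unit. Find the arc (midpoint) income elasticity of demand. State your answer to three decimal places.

With a constant price, Q₁ = 1913.14/7.07 = 270.600 and Q₂ = 1583.68/7.07 = 224.000 (equivalently, work directly with expenditure since P cancels).
Midpoint %ΔQ = (1583.68 − 1913.14)/1748.41 = -0.18843; midpoint %ΔI = (5800 − 8020)/6910 = -0.32127.
η = -0.18843 / -0.32127 = 0.587.

0.587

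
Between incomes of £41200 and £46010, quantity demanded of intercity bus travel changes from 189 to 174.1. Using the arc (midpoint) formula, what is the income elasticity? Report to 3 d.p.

-0.744

ΔQ = 174.1 − 189 = -14.9; midpoint Q̄ = (189 + 174.1)/2 = 181.55.
ΔI = 46010 − 41200 = 4810; midpoint Ī = (41200 + 46010)/2 = 43605.
η = (ΔQ/Q̄) ÷ (ΔI/Ī) = (-14.9/181.55) ÷ (4810/43605) = -0.744.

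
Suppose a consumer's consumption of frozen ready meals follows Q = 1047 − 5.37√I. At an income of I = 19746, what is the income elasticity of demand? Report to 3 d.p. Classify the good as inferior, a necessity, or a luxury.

-1.290 (inferior good)

At I = 19746: Q = 292.405.
dQ/dI = -5.37/(2√I) = -0.0191075 at this income.
η = (dQ/dI)·(I/Q) = -0.0191075 × (19746/292.405) = -1.290.
Since η < 0, the good is an inferior good.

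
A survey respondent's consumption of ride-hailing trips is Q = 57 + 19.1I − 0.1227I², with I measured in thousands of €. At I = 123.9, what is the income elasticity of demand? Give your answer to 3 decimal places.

-2.594

At I = 123.9: Q = 539.8965.
dQ/dI = 19.1 − 0.2454I = -11.30506.
η = (dQ/dI)·(I/Q) = -11.30506 × (123.9/539.8965) = -2.594.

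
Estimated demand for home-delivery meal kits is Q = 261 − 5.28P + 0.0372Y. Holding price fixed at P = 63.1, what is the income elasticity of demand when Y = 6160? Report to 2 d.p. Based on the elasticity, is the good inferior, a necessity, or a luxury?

1.46 (luxury)

At P = 63.1, Y = 6160: Q = 156.984.
Holding P constant, ∂Q/∂Y = 0.0372.
η_Y = (∂Q/∂Y)·(Y/Q) = 0.0372 × (6160/156.984) = 1.46.
Since η > 1, this is a luxury.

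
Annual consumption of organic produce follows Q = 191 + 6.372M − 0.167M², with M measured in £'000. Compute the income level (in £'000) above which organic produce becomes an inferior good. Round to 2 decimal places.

dQ/dM = 6.372 − 0.334M.
The good is inferior where dQ/dM < 0. Setting dQ/dM = 0 gives M = 6.372 / 0.334 = 19.08.

19.08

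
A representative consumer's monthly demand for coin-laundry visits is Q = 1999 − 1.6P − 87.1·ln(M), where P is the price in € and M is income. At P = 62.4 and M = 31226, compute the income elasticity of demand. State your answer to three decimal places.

At P = 62.4, M = 31226: Q = 997.762.
Holding P constant, ∂Q/∂M = -87.1/M = -0.00278934.
η_M = (∂Q/∂M)·(M/Q) = -0.00278934 × (31226/997.762) = -0.087.

-0.087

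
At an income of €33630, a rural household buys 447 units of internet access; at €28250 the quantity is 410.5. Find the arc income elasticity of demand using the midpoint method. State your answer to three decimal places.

ΔQ = 410.5 − 447 = -36.5; midpoint Q̄ = (447 + 410.5)/2 = 428.75.
ΔI = 28250 − 33630 = -5380; midpoint Ī = (33630 + 28250)/2 = 30940.
η = (ΔQ/Q̄) ÷ (ΔI/Ī) = (-36.5/428.75) ÷ (-5380/30940) = 0.490.

0.490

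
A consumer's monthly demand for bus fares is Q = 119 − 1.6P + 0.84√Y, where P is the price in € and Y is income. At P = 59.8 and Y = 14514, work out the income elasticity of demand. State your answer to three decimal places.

At P = 59.8, Y = 14514: Q = 124.518.
Holding P constant, ∂Q/∂Y = 0.84/(2√Y) = 0.00348623.
η_Y = (∂Q/∂Y)·(Y/Q) = 0.00348623 × (14514/124.518) = 0.406.

0.406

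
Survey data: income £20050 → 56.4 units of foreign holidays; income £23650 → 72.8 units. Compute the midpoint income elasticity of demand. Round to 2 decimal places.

1.54

ΔQ = 72.8 − 56.4 = 16.4; midpoint Q̄ = (56.4 + 72.8)/2 = 64.6.
ΔI = 23650 − 20050 = 3600; midpoint Ī = (20050 + 23650)/2 = 21850.
η = (ΔQ/Q̄) ÷ (ΔI/Ī) = (16.4/64.6) ÷ (3600/21850) = 1.54.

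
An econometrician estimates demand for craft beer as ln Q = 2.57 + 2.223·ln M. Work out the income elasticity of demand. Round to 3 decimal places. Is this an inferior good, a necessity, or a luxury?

In a log-linear demand, the coefficient on ln M is the income elasticity.
So η = 2.223.
η > 1 ⇒ luxury.

2.223 (luxury)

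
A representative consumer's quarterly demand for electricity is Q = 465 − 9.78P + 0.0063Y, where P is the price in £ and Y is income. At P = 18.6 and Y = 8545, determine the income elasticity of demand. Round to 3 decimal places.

At P = 18.6, Y = 8545: Q = 336.926.
Holding P constant, ∂Q/∂Y = 0.0063.
η_Y = (∂Q/∂Y)·(Y/Q) = 0.0063 × (8545/336.926) = 0.160.

0.160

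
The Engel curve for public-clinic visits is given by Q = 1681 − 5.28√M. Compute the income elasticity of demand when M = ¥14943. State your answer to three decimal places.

At M = 14943: Q = 1035.565.
dQ/dM = -5.28/(2√M) = -0.0215966 at this income.
η = (dQ/dM)·(M/Q) = -0.0215966 × (14943/1035.565) = -0.312.

-0.312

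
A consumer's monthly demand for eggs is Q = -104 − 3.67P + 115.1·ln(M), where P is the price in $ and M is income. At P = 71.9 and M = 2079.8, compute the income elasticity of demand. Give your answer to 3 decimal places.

At P = 71.9, M = 2079.8: Q = 511.494.
Holding P constant, ∂Q/∂M = 115.1/M = 0.0553419.
η_M = (∂Q/∂M)·(M/Q) = 0.0553419 × (2079.8/511.494) = 0.225.

0.225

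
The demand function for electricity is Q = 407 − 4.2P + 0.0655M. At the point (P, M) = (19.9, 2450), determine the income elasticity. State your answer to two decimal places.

At P = 19.9, M = 2450: Q = 483.895.
Holding P constant, ∂Q/∂M = 0.0655.
η_M = (∂Q/∂M)·(M/Q) = 0.0655 × (2450/483.895) = 0.33.

0.33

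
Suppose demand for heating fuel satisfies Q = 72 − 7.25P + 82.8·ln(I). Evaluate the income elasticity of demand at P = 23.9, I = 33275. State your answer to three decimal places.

At P = 23.9, I = 33275: Q = 760.885.
Holding P constant, ∂Q/∂I = 82.8/I = 0.00248835.
η_I = (∂Q/∂I)·(I/Q) = 0.00248835 × (33275/760.885) = 0.109.

0.109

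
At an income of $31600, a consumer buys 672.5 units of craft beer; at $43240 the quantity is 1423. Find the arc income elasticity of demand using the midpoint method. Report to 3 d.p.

ΔQ = 1423 − 672.5 = 750.5; midpoint Q̄ = (672.5 + 1423)/2 = 1047.75.
ΔI = 43240 − 31600 = 11640; midpoint Ī = (31600 + 43240)/2 = 37420.
η = (ΔQ/Q̄) ÷ (ΔI/Ī) = (750.5/1047.75) ÷ (11640/37420) = 2.303.

2.303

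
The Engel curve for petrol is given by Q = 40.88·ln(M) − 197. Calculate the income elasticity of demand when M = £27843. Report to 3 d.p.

0.185

At M = 27843: Q = 221.380.
dQ/dM = 40.88/M = 0.00146823 at this income.
η = (dQ/dM)·(M/Q) = 0.00146823 × (27843/221.380) = 0.185.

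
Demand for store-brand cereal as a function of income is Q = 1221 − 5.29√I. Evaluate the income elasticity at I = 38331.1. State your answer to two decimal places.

At I = 38331.1: Q = 185.306.
dQ/dI = -5.29/(2√I) = -0.0135098 at this income.
η = (dQ/dI)·(I/Q) = -0.0135098 × (38331.1/185.306) = -2.79.

-2.79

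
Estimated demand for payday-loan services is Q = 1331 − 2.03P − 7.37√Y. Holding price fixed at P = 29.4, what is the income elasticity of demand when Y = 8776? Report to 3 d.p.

-0.594

At P = 29.4, Y = 8776: Q = 580.894.
Holding P constant, ∂Q/∂Y = -7.37/(2√Y) = -0.0393359.
η_Y = (∂Q/∂Y)·(Y/Q) = -0.0393359 × (8776/580.894) = -0.594.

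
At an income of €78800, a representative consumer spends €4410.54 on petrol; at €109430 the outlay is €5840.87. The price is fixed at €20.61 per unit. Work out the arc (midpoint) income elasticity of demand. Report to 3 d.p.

0.857

With a constant price, Q₁ = 4410.54/20.61 = 214.000 and Q₂ = 5840.87/20.61 = 283.400 (equivalently, work directly with expenditure since P cancels).
Midpoint %ΔQ = (5840.87 − 4410.54)/5125.71 = 0.27905; midpoint %ΔI = (109430 − 78800)/94115 = 0.32545.
η = 0.27905 / 0.32545 = 0.857.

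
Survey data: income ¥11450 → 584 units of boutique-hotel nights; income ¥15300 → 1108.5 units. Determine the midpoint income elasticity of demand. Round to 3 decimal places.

2.153

ΔQ = 1108.5 − 584 = 524.5; midpoint Q̄ = (584 + 1108.5)/2 = 846.25.
ΔI = 15300 − 11450 = 3850; midpoint Ī = (11450 + 15300)/2 = 13375.
η = (ΔQ/Q̄) ÷ (ΔI/Ī) = (524.5/846.25) ÷ (3850/13375) = 2.153.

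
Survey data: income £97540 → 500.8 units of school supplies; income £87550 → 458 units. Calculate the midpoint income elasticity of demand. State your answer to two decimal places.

0.83

ΔQ = 458 − 500.8 = -42.8; midpoint Q̄ = (500.8 + 458)/2 = 479.4.
ΔI = 87550 − 97540 = -9990; midpoint Ī = (97540 + 87550)/2 = 92545.
η = (ΔQ/Q̄) ÷ (ΔI/Ī) = (-42.8/479.4) ÷ (-9990/92545) = 0.83.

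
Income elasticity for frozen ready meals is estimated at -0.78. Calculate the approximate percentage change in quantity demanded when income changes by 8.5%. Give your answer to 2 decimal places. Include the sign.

-6.63%

%ΔQ ≈ η × %ΔI = -0.78 × 8.5% = -6.63%.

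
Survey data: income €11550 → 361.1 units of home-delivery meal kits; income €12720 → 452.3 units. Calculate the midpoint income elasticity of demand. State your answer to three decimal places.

ΔQ = 452.3 − 361.1 = 91.2; midpoint Q̄ = (361.1 + 452.3)/2 = 406.7.
ΔI = 12720 − 11550 = 1170; midpoint Ī = (11550 + 12720)/2 = 12135.
η = (ΔQ/Q̄) ÷ (ΔI/Ī) = (91.2/406.7) ÷ (1170/12135) = 2.326.

2.326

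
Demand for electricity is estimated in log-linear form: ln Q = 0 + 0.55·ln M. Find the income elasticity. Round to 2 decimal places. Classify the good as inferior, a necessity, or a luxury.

0.55 (necessity)

In a log-linear demand, the coefficient on ln M is the income elasticity.
So η = 0.55.
0 < η < 1 ⇒ necessity.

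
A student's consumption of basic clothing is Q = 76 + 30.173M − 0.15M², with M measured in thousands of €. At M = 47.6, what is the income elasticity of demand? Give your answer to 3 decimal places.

0.645

At M = 47.6: Q = 1172.3708.
dQ/dM = 30.173 − 0.3M = 15.89300.
η = (dQ/dM)·(M/Q) = 15.89300 × (47.6/1172.3708) = 0.645.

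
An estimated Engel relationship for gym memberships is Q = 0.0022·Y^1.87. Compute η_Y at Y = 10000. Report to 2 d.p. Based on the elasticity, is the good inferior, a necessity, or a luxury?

For Q = A·Y^β the income elasticity is constant and equal to β.
Here β = 1.87, so η = 1.87.
Since η > 1, the good is a luxury.

1.87 (luxury)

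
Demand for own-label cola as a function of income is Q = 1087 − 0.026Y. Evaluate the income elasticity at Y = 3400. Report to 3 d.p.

At Y = 3400: Q = 998.600.
dQ/dY = −0.026.
η = (dQ/dY)·(Y/Q) = -0.026 × (3400/998.600) = -0.089.

-0.089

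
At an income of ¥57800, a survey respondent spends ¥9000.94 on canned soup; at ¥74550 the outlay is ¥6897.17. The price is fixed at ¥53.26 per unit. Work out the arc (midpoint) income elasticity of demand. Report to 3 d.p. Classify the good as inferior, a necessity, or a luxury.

With a constant price, Q₁ = 9000.94/53.26 = 169.000 and Q₂ = 6897.17/53.26 = 129.500 (equivalently, work directly with expenditure since P cancels).
Midpoint %ΔQ = (6897.17 − 9000.94)/7949.06 = -0.26466; midpoint %ΔI = (74550 − 57800)/66175 = 0.25312.
η = -0.26466 / 0.25312 = -1.046.
η < 0 ⇒ inferior good.

-1.046 (inferior good)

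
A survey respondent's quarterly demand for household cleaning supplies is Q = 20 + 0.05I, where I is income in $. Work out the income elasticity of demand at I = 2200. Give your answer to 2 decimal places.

0.85

At I = 2200: Q = 130.000.
dQ/dI = 0.05.
η = (dQ/dI)·(I/Q) = 0.05 × (2200/130.000) = 0.85.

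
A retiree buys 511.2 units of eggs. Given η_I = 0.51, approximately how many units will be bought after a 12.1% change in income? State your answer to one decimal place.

%ΔQ ≈ η × %ΔI = 0.51 × 12.1% = 6.171%.
New Q ≈ 511.2 × (1 + 0.06171) = 542.7.

542.7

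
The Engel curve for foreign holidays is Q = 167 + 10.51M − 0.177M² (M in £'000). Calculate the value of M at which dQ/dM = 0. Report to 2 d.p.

29.69

dQ/dM = 10.51 − 0.354M.
The good is inferior where dQ/dM < 0. Setting dQ/dM = 0 gives M = 10.51 / 0.354 = 29.69.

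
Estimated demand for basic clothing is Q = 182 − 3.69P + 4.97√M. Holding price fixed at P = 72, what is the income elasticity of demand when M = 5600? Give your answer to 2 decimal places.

At P = 72, M = 5600: Q = 288.241.
Holding P constant, ∂Q/∂M = 4.97/(2√M) = 0.0332072.
η_M = (∂Q/∂M)·(M/Q) = 0.0332072 × (5600/288.241) = 0.65.

0.65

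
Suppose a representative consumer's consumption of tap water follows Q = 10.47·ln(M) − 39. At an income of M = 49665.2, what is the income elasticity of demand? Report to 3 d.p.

At M = 49665.2: Q = 74.213.
dQ/dM = 10.47/M = 0.000210812 at this income.
η = (dQ/dM)·(M/Q) = 0.000210812 × (49665.2/74.213) = 0.141.

0.141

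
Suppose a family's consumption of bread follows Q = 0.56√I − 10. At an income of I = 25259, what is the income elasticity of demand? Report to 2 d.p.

At I = 25259: Q = 79.001.
dQ/dI = 0.56/(2√I) = 0.00176177 at this income.
η = (dQ/dI)·(I/Q) = 0.00176177 × (25259/79.001) = 0.56.

0.56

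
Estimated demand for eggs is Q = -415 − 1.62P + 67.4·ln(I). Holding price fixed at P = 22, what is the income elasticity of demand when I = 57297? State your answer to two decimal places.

0.23

At P = 22, I = 57297: Q = 287.795.
Holding P constant, ∂Q/∂I = 67.4/I = 0.00117633.
η_I = (∂Q/∂I)·(I/Q) = 0.00117633 × (57297/287.795) = 0.23.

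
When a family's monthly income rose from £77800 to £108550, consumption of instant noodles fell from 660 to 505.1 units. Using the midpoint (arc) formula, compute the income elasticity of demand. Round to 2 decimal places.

-0.81

ΔQ = 505.1 − 660 = -154.9; midpoint Q̄ = (660 + 505.1)/2 = 582.55.
ΔI = 108550 − 77800 = 30750; midpoint Ī = (77800 + 108550)/2 = 93175.
η = (ΔQ/Q̄) ÷ (ΔI/Ī) = (-154.9/582.55) ÷ (30750/93175) = -0.81.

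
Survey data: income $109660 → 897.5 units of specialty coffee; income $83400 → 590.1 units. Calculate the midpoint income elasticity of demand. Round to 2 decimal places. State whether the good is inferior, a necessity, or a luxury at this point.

1.52 (luxury)

ΔQ = 590.1 − 897.5 = -307.4; midpoint Q̄ = (897.5 + 590.1)/2 = 743.8.
ΔI = 83400 − 109660 = -26260; midpoint Ī = (109660 + 83400)/2 = 96530.
η = (ΔQ/Q̄) ÷ (ΔI/Ī) = (-307.4/743.8) ÷ (-26260/96530) = 1.52.
η > 1 ⇒ luxury.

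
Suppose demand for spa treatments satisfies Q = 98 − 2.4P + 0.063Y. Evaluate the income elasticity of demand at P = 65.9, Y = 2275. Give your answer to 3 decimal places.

1.723

At P = 65.9, Y = 2275: Q = 83.165.
Holding P constant, ∂Q/∂Y = 0.063.
η_Y = (∂Q/∂Y)·(Y/Q) = 0.063 × (2275/83.165) = 1.723.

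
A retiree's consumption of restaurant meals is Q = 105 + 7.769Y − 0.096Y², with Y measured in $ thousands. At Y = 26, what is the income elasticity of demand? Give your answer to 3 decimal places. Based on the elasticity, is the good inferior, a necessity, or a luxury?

At Y = 26: Q = 242.0980.
dQ/dY = 7.769 − 0.192Y = 2.77700.
η = (dQ/dY)·(Y/Q) = 2.77700 × (26/242.0980) = 0.298.
0 < η < 1 ⇒ necessity.

0.298 (necessity)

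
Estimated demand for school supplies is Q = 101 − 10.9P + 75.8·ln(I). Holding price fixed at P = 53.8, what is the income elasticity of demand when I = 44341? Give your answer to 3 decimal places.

0.233

At P = 53.8, I = 44341: Q = 325.615.
Holding P constant, ∂Q/∂I = 75.8/I = 0.00170948.
η_I = (∂Q/∂I)·(I/Q) = 0.00170948 × (44341/325.615) = 0.233.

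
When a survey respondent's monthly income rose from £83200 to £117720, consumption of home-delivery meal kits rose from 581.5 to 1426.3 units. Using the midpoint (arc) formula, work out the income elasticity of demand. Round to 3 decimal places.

ΔQ = 1426.3 − 581.5 = 844.8; midpoint Q̄ = (581.5 + 1426.3)/2 = 1003.9.
ΔI = 117720 − 83200 = 34520; midpoint Ī = (83200 + 117720)/2 = 100460.
η = (ΔQ/Q̄) ÷ (ΔI/Ī) = (844.8/1003.9) ÷ (34520/100460) = 2.449.

2.449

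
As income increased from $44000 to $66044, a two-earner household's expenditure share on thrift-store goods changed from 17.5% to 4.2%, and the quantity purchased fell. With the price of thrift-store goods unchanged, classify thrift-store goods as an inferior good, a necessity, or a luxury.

Quantity demanded falls as income rises, so η < 0.

inferior good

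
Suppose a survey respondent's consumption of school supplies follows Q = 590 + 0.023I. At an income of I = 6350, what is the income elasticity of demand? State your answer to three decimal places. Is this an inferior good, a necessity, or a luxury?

0.198 (necessity)

At I = 6350: Q = 736.050.
dQ/dI = 0.023.
η = (dQ/dI)·(I/Q) = 0.023 × (6350/736.050) = 0.198.
Since 0 < η < 1, the good is a necessity.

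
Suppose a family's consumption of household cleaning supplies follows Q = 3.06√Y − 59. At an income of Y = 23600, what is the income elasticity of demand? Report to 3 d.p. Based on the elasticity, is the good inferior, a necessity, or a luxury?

0.572 (necessity)

At Y = 23600: Q = 411.086.
dQ/dY = 3.06/(2√Y) = 0.00995945 at this income.
η = (dQ/dY)·(Y/Q) = 0.00995945 × (23600/411.086) = 0.572.
Since 0 < η < 1, the good is a necessity.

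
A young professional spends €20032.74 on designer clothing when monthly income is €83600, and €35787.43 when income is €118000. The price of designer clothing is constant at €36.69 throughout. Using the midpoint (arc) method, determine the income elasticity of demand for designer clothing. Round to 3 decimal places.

1.654

With a constant price, Q₁ = 20032.74/36.69 = 546.000 and Q₂ = 35787.43/36.69 = 975.400 (equivalently, work directly with expenditure since P cancels).
Midpoint %ΔQ = (35787.43 − 20032.74)/27910.09 = 0.56448; midpoint %ΔI = (118000 − 83600)/100800 = 0.34127.
η = 0.56448 / 0.34127 = 1.654.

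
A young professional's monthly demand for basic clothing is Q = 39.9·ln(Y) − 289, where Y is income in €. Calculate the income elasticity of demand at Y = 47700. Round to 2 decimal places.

At Y = 47700: Q = 140.830.
dQ/dY = 39.9/Y = 0.000836478 at this income.
η = (dQ/dY)·(Y/Q) = 0.000836478 × (47700/140.830) = 0.28.

0.28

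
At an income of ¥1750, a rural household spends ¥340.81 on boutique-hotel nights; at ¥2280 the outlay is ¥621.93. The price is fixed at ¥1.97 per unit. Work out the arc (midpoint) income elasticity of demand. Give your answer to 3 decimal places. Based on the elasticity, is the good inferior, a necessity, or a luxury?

2.220 (luxury)

With a constant price, Q₁ = 340.81/1.97 = 173.000 and Q₂ = 621.93/1.97 = 315.701 (equivalently, work directly with expenditure since P cancels).
Midpoint %ΔQ = (621.93 − 340.81)/481.37 = 0.58400; midpoint %ΔI = (2280 − 1750)/2015 = 0.26303.
η = 0.58400 / 0.26303 = 2.220.
η > 1 ⇒ luxury.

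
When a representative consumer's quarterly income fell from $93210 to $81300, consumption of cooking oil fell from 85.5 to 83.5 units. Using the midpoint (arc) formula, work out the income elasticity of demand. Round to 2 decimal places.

0.17

ΔQ = 83.5 − 85.5 = -2; midpoint Q̄ = (85.5 + 83.5)/2 = 84.5.
ΔI = 81300 − 93210 = -11910; midpoint Ī = (93210 + 81300)/2 = 87255.
η = (ΔQ/Q̄) ÷ (ΔI/Ī) = (-2/84.5) ÷ (-11910/87255) = 0.17.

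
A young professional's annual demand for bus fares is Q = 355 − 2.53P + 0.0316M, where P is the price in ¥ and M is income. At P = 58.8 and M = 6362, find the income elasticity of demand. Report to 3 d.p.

0.494

At P = 58.8, M = 6362: Q = 407.275.
Holding P constant, ∂Q/∂M = 0.0316.
η_M = (∂Q/∂M)·(M/Q) = 0.0316 × (6362/407.275) = 0.494.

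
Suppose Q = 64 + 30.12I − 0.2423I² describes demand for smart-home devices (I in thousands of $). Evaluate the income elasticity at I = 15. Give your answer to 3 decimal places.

At I = 15: Q = 461.2825.
dQ/dI = 30.12 − 0.4846I = 22.85100.
η = (dQ/dI)·(I/Q) = 22.85100 × (15/461.2825) = 0.743.

0.743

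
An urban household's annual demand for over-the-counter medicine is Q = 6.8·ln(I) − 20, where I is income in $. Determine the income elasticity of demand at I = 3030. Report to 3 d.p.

0.197

At I = 3030: Q = 34.511.
dQ/dI = 6.8/I = 0.00224422 at this income.
η = (dQ/dI)·(I/Q) = 0.00224422 × (3030/34.511) = 0.197.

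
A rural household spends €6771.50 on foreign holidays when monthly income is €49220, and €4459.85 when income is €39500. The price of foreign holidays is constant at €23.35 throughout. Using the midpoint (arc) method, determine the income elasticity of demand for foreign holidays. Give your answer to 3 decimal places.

With a constant price, Q₁ = 6771.50/23.35 = 290.000 and Q₂ = 4459.85/23.35 = 191.000 (equivalently, work directly with expenditure since P cancels).
Midpoint %ΔQ = (4459.85 − 6771.50)/5615.68 = -0.41164; midpoint %ΔI = (39500 − 49220)/44360 = -0.21912.
η = -0.41164 / -0.21912 = 1.879.

1.879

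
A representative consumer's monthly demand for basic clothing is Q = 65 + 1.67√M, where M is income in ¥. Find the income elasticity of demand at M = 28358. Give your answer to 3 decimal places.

0.406

At M = 28358: Q = 346.225.
dQ/dM = 1.67/(2√M) = 0.00495848 at this income.
η = (dQ/dM)·(M/Q) = 0.00495848 × (28358/346.225) = 0.406.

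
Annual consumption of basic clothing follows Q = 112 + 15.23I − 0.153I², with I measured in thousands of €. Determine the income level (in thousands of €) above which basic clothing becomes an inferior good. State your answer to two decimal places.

dQ/dI = 15.23 − 0.306I.
The good is inferior where dQ/dI < 0. Setting dQ/dI = 0 gives I = 15.23 / 0.306 = 49.77.

49.77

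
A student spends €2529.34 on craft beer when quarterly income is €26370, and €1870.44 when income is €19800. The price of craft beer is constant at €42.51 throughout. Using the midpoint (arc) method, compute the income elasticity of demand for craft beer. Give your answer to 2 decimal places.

1.05

With a constant price, Q₁ = 2529.34/42.51 = 59.500 and Q₂ = 1870.44/42.51 = 44.000 (equivalently, work directly with expenditure since P cancels).
Midpoint %ΔQ = (1870.44 − 2529.34)/2199.89 = -0.29951; midpoint %ΔI = (19800 − 26370)/23085 = -0.28460.
η = -0.29951 / -0.28460 = 1.05.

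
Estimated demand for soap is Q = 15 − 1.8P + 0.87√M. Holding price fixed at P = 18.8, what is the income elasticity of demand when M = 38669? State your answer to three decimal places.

0.562

At P = 18.8, M = 38669: Q = 152.241.
Holding P constant, ∂Q/∂M = 0.87/(2√M) = 0.00221212.
η_M = (∂Q/∂M)·(M/Q) = 0.00221212 × (38669/152.241) = 0.562.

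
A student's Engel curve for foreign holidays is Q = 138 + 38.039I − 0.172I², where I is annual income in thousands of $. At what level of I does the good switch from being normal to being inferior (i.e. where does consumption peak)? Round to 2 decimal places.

dQ/dI = 38.039 − 0.344I.
The good is inferior where dQ/dI < 0. Setting dQ/dI = 0 gives I = 38.039 / 0.344 = 110.58.

110.58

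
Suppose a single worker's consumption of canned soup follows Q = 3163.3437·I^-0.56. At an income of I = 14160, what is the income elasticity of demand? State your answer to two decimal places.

For Q = A·I^β the income elasticity is constant and equal to β.
Here β = -0.56, so η = -0.56.

-0.56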